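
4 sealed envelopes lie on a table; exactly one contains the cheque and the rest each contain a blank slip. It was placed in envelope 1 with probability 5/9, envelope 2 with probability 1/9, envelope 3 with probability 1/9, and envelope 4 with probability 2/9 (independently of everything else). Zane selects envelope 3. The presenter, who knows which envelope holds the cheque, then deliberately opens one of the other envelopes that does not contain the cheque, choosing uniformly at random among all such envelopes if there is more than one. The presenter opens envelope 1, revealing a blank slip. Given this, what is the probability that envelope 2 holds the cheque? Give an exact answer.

3/11

Consider each possible location of the cheque in turn.
If it is in envelope 1 (prior 5/9): the presenter opened envelope 1, so this case is ruled out; weight (5/9)·0 = 0.
If it is in envelope 2 (prior 1/9): the presenter has 2 equally likely choices, so probability 1/2; weight (1/9)·(1/2) = 1/18.
If it is in envelope 3 (prior 1/9): the presenter has 3 equally likely choices, so probability 1/3; weight (1/9)·(1/3) = 1/27.
If it is in envelope 4 (prior 2/9): the presenter has 2 equally likely choices, so probability 1/2; weight (2/9)·(1/2) = 1/9.
The weights sum to 11/54.
So P(the cheque in envelope 2 | the presenter opened envelope 1) = (1/18) / (11/54) = 3/11.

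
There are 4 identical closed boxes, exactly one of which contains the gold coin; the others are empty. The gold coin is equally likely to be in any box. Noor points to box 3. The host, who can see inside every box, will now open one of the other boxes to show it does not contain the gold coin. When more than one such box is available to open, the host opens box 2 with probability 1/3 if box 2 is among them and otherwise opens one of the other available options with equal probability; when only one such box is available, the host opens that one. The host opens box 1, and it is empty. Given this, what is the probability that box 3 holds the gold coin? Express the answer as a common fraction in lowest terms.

2/9

Apply Bayes' rule, conditioning on where the gold coin actually is.
If it is in box 1 (prior 1/4): the host opened box 1, so this case is ruled out; weight (1/4)·0 = 0.
If it is in box 2 (prior 1/4): box 2 holds the prize so is unavailable; the host chooses uniformly among the 2 others, probability 1/2; weight (1/4)·(1/2) = 1/8.
If it is in box 3 (prior 1/4): box 2 is available but not opened; box 1 gets probability (1 − 1/3)/2 = 1/3; weight (1/4)·(1/3) = 1/12.
If it is in box 4 (prior 1/4): box 2 is available but not opened, probability 2/3; weight (1/4)·(2/3) = 1/6.
The weights sum to 3/8.
So P(the gold coin in box 3 | the host opened box 1) = (1/12) / (3/8) = 2/9.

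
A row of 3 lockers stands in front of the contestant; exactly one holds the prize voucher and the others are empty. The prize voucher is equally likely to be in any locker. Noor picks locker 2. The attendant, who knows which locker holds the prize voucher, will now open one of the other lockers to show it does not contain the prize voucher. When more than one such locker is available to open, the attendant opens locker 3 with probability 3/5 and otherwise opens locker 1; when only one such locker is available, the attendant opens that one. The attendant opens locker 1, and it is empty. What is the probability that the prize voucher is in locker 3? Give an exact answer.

5/7

Apply Bayes' rule, conditioning on where the prize voucher actually is.
If it is in locker 1 (prior 1/3): the attendant opened locker 1, so this case is ruled out; weight (1/3)·0 = 0.
If it is in locker 2 (prior 1/3): locker 3 is available but not opened, probability 2/5; weight (1/3)·(2/5) = 2/15.
If it is in locker 3 (prior 1/3): only locker 1 is available, probability 1; weight (1/3)·1 = 1/3.
The weights sum to 7/15.
So P(the prize voucher in locker 3 | the attendant opened locker 1) = (1/3) / (7/15) = 5/7.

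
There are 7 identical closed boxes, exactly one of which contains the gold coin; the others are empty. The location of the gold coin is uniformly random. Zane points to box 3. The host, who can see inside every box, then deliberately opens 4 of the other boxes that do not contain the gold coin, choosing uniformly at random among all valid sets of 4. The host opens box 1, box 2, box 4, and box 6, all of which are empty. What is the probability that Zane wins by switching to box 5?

3/7

Condition on the true location of the gold coin.
If it is in any of boxes 1, 2, 4, and 6 (prior 1/7 each): that box was opened and seen not to hold the prize — ruled out; weight (1/7)·0 = 0 each.
If it is in box 3 (prior 1/7): the host has 15 equally likely choices, so probability 1/15; weight (1/7)·(1/15) = 1/105.
If it is in either of boxes 5 and 7 (prior 1/7 each): the host has 5 equally likely choices, so probability 1/5; weight (1/7)·(1/5) = 1/35 each.
The weights sum to 1/15.
So P(the gold coin in box 5 | the host opened box 1, box 2, box 4, and box 6) = (1/35) / (1/15) = 3/7.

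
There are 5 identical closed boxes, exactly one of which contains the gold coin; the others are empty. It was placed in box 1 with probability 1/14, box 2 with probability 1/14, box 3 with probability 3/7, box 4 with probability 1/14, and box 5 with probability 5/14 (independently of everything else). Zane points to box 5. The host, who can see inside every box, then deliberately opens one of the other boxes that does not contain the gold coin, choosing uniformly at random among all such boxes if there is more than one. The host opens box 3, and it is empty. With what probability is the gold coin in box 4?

4/27

Consider each possible location of the gold coin in turn.
If it is in any of boxes 1, 2, and 4 (prior 1/14 each): the host has 3 equally likely choices, so probability 1/3; weight (1/14)·(1/3) = 1/42 each.
If it is in box 3 (prior 3/7): the host opened box 3, so this case is ruled out; weight (3/7)·0 = 0.
If it is in box 5 (prior 5/14): the host has 4 equally likely choices, so probability 1/4; weight (5/14)·(1/4) = 5/56.
The weights sum to 9/56.
So P(the gold coin in box 4 | the host opened box 3) = (1/42) / (9/56) = 4/27.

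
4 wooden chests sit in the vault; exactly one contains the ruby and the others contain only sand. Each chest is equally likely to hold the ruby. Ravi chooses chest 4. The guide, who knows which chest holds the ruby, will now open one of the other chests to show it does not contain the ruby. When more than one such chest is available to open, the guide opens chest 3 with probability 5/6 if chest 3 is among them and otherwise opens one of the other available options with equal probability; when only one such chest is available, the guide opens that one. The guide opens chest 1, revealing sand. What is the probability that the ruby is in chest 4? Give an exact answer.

1/9

Consider each possible location of the ruby in turn.
If it is in chest 1 (prior 1/4): the guide opened chest 1, so this case is ruled out; weight (1/4)·0 = 0.
If it is in chest 2 (prior 1/4): chest 3 is available but not opened, probability 1/6; weight (1/4)·(1/6) = 1/24.
If it is in chest 3 (prior 1/4): chest 3 holds the prize so is unavailable; the guide chooses uniformly among the 2 others, probability 1/2; weight (1/4)·(1/2) = 1/8.
If it is in chest 4 (prior 1/4): chest 3 is available but not opened; chest 1 gets probability (1 − 5/6)/2 = 1/12; weight (1/4)·(1/12) = 1/48.
The weights sum to 3/16.
So P(the ruby in chest 4 | the guide opened chest 1) = (1/48) / (3/16) = 1/9.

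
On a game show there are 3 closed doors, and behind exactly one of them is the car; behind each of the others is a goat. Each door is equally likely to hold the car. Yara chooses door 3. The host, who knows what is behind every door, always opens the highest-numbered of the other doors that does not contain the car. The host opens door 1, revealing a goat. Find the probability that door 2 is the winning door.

1

Consider each possible location of the car in turn.
If it is behind door 1 (prior 1/3): the host opened door 1, so this case is ruled out; weight (1/3)·0 = 0.
If it is behind door 2 (prior 1/3): door 1 is the highest-numbered option available, probability 1; weight (1/3)·1 = 1/3.
If it is behind door 3 (prior 1/3): the host would have opened door 2 instead, probability 0; weight (1/3)·0 = 0.
The weights sum to 1/3.
So P(the car behind door 2 | the host opened door 1) = (1/3) / (1/3) = 1.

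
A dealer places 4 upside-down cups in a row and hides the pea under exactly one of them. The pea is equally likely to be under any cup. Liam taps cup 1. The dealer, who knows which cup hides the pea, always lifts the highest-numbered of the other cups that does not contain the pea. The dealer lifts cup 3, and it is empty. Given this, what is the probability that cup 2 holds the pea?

Consider each possible location of the pea in turn.
If it is under either of cups 1 and 2 (prior 1/4 each): the dealer would have opened cup 4 instead, probability 0; weight (1/4)·0 = 0 each.
If it is under cup 3 (prior 1/4): the dealer opened cup 3, so this case is ruled out; weight (1/4)·0 = 0.
If it is under cup 4 (prior 1/4): cup 3 is the highest-numbered option available, probability 1; weight (1/4)·1 = 1/4.
The weights sum to 1/4.
So P(the pea under cup 2 | the dealer opened cup 3) = 0 / (1/4) = 0.

0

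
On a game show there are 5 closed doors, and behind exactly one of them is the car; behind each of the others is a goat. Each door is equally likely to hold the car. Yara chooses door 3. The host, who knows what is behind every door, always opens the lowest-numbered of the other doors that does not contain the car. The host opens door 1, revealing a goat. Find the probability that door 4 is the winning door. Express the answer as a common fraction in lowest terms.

1/4

Apply Bayes' rule, conditioning on where the car actually is.
If it is behind door 1 (prior 1/5): the host opened door 1, so this case is ruled out; weight (1/5)·0 = 0.
If it is behind any of doors 2, 3, 4, and 5 (prior 1/5 each): door 1 is the lowest-numbered option available, probability 1; weight (1/5)·1 = 1/5 each.
The weights sum to 4/5.
So P(the car behind door 4 | the host opened door 1) = (1/5) / (4/5) = 1/4.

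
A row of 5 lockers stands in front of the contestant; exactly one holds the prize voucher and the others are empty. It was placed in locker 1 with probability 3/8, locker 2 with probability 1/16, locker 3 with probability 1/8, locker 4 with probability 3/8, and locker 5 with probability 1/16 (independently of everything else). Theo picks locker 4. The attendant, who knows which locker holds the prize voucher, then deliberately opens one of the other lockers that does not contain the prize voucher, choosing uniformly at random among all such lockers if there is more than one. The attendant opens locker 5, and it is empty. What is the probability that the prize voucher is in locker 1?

Apply Bayes' rule, conditioning on where the prize voucher actually is.
If it is in locker 1 (prior 3/8): the attendant has 3 equally likely choices, so probability 1/3; weight (3/8)·(1/3) = 1/8.
If it is in locker 2 (prior 1/16): the attendant has 3 equally likely choices, so probability 1/3; weight (1/16)·(1/3) = 1/48.
If it is in locker 3 (prior 1/8): the attendant has 3 equally likely choices, so probability 1/3; weight (1/8)·(1/3) = 1/24.
If it is in locker 4 (prior 3/8): the attendant has 4 equally likely choices, so probability 1/4; weight (3/8)·(1/4) = 3/32.
If it is in locker 5 (prior 1/16): the attendant opened locker 5, so this case is ruled out; weight (1/16)·0 = 0.
The weights sum to 9/32.
So P(the prize voucher in locker 1 | the attendant opened locker 5) = (1/8) / (9/32) = 4/9.

4/9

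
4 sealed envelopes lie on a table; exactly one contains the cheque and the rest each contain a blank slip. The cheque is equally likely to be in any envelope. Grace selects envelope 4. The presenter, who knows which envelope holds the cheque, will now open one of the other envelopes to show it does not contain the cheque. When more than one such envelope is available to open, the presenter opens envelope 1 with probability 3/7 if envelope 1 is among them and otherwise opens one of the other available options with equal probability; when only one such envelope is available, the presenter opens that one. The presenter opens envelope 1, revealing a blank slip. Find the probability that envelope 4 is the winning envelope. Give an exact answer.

1/3

Apply Bayes' rule, conditioning on where the cheque actually is.
If it is in envelope 1 (prior 1/4): the presenter opened envelope 1, so this case is ruled out; weight (1/4)·0 = 0.
If it is in any of envelopes 2, 3, and 4 (prior 1/4 each): envelope 1 is available, opened with probability 3/7; weight (1/4)·(3/7) = 3/28 each.
The weights sum to 9/28.
So P(the cheque in envelope 4 | the presenter opened envelope 1) = (3/28) / (9/28) = 1/3.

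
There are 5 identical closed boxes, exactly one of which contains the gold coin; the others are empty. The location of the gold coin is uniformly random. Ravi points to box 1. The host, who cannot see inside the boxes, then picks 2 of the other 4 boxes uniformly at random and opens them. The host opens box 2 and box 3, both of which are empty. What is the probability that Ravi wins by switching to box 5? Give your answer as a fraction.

1/3

Because the host chose which boxes to open without knowing where the gold coin is, the choice is independent of the prize location. Learning that none of the 2 opened boxes holds the gold coin simply rules out those 2 locations and leaves the remaining 3 boxes still equally likely by symmetry.
So P(the gold coin in box 5) = 1/3.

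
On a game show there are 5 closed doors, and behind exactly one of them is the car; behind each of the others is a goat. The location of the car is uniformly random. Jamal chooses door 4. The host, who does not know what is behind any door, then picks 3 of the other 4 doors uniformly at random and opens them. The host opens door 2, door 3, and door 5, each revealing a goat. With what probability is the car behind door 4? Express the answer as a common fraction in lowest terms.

1/2

Because the host chose which doors to open without knowing where the car is, the choice is independent of the prize location. Learning that none of the 3 opened doors holds the car simply rules out those 3 locations and leaves the remaining 2 doors still equally likely by symmetry.
So P(the car behind door 4) = 1/2.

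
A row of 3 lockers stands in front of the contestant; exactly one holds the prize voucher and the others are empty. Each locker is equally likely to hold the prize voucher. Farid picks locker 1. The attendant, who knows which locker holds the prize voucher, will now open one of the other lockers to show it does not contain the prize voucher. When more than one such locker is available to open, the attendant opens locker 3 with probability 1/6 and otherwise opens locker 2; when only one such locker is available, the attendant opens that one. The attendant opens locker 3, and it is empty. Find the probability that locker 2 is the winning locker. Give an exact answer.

6/7

Consider each possible location of the prize voucher in turn.
If it is in locker 1 (prior 1/3): locker 3 is available, opened with probability 1/6; weight (1/3)·(1/6) = 1/18.
If it is in locker 2 (prior 1/3): only locker 3 is available, probability 1; weight (1/3)·1 = 1/3.
If it is in locker 3 (prior 1/3): the attendant opened locker 3, so this case is ruled out; weight (1/3)·0 = 0.
The weights sum to 7/18.
So P(the prize voucher in locker 2 | the attendant opened locker 3) = (1/3) / (7/18) = 6/7.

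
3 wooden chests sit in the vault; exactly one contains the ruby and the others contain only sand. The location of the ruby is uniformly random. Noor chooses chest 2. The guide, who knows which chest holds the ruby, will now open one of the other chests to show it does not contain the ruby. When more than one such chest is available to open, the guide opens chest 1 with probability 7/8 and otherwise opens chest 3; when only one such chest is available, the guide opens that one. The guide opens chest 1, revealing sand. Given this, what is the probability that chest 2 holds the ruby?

7/15

Condition on the true location of the ruby.
If it is in chest 1 (prior 1/3): the guide opened chest 1, so this case is ruled out; weight (1/3)·0 = 0.
If it is in chest 2 (prior 1/3): chest 1 is available, opened with probability 7/8; weight (1/3)·(7/8) = 7/24.
If it is in chest 3 (prior 1/3): only chest 1 is available, probability 1; weight (1/3)·1 = 1/3.
The weights sum to 5/8.
So P(the ruby in chest 2 | the guide opened chest 1) = (7/24) / (5/8) = 7/15.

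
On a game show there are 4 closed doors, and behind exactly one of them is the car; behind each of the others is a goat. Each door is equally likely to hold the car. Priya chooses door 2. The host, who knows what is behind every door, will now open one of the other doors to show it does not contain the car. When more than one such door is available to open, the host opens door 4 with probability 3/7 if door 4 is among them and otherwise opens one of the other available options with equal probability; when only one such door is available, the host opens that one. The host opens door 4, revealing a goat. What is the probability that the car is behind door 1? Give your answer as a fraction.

1/3

Consider each possible location of the car in turn.
If it is behind any of doors 1, 2, and 3 (prior 1/4 each): door 4 is available, opened with probability 3/7; weight (1/4)·(3/7) = 3/28 each.
If it is behind door 4 (prior 1/4): the host opened door 4, so this case is ruled out; weight (1/4)·0 = 0.
The weights sum to 9/28.
So P(the car behind door 1 | the host opened door 4) = (3/28) / (9/28) = 1/3.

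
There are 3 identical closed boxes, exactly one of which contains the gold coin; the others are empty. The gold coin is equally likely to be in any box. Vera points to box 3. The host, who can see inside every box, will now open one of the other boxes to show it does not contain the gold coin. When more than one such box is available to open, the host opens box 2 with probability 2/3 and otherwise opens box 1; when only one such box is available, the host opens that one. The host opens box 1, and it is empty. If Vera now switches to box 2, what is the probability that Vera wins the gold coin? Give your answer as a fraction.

3/4

Consider each possible location of the gold coin in turn.
If it is in box 1 (prior 1/3): the host opened box 1, so this case is ruled out; weight (1/3)·0 = 0.
If it is in box 2 (prior 1/3): only box 1 is available, probability 1; weight (1/3)·1 = 1/3.
If it is in box 3 (prior 1/3): box 2 is available but not opened, probability 1/3; weight (1/3)·(1/3) = 1/9.
The weights sum to 4/9.
So P(the gold coin in box 2 | the host opened box 1) = (1/3) / (4/9) = 3/4.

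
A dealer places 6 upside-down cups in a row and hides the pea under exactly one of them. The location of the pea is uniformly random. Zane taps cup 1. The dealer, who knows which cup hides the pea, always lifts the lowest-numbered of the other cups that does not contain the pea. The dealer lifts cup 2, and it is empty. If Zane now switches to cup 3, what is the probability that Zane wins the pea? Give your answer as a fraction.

Apply Bayes' rule, conditioning on where the pea actually is.
If it is under any of cups 1, 3, 4, 5, and 6 (prior 1/6 each): cup 2 is the lowest-numbered option available, probability 1; weight (1/6)·1 = 1/6 each.
If it is under cup 2 (prior 1/6): the dealer opened cup 2, so this case is ruled out; weight (1/6)·0 = 0.
The weights sum to 5/6.
So P(the pea under cup 3 | the dealer opened cup 2) = (1/6) / (5/6) = 1/5.

1/5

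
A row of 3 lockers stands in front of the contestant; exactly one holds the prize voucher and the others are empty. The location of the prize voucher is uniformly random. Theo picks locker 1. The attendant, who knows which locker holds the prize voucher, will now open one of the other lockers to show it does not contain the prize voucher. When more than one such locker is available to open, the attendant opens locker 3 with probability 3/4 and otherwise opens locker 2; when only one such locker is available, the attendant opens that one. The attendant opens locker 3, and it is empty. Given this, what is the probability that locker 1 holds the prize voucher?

Condition on the true location of the prize voucher.
If it is in locker 1 (prior 1/3): locker 3 is available, opened with probability 3/4; weight (1/3)·(3/4) = 1/4.
If it is in locker 2 (prior 1/3): only locker 3 is available, probability 1; weight (1/3)·1 = 1/3.
If it is in locker 3 (prior 1/3): the attendant opened locker 3, so this case is ruled out; weight (1/3)·0 = 0.
The weights sum to 7/12.
So P(the prize voucher in locker 1 | the attendant opened locker 3) = (1/4) / (7/12) = 3/7.

3/7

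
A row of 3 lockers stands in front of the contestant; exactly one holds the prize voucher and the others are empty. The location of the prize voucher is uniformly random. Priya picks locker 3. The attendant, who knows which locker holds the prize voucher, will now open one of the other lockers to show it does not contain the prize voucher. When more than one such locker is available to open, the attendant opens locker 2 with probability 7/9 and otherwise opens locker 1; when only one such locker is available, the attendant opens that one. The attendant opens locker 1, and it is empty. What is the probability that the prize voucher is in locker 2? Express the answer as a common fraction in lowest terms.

Apply Bayes' rule, conditioning on where the prize voucher actually is.
If it is in locker 1 (prior 1/3): the attendant opened locker 1, so this case is ruled out; weight (1/3)·0 = 0.
If it is in locker 2 (prior 1/3): only locker 1 is available, probability 1; weight (1/3)·1 = 1/3.
If it is in locker 3 (prior 1/3): locker 2 is available but not opened, probability 2/9; weight (1/3)·(2/9) = 2/27.
The weights sum to 11/27.
So P(the prize voucher in locker 2 | the attendant opened locker 1) = (1/3) / (11/27) = 9/11.

9/11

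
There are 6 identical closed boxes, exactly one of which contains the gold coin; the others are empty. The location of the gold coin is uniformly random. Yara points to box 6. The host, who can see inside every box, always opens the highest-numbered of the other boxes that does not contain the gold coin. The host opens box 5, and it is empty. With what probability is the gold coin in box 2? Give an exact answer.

1/5

Apply Bayes' rule, conditioning on where the gold coin actually is.
If it is in any of boxes 1, 2, 3, 4, and 6 (prior 1/6 each): box 5 is the highest-numbered option available, probability 1; weight (1/6)·1 = 1/6 each.
If it is in box 5 (prior 1/6): the host opened box 5, so this case is ruled out; weight (1/6)·0 = 0.
The weights sum to 5/6.
So P(the gold coin in box 2 | the host opened box 5) = (1/6) / (5/6) = 1/5.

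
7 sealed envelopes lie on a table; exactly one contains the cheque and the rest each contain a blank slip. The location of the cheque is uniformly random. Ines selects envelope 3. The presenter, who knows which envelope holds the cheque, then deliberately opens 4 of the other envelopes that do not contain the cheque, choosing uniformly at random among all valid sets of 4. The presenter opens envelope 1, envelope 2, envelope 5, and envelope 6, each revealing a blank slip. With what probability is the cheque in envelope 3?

1/7

Condition on the true location of the cheque.
If it is in any of envelopes 1, 2, 5, and 6 (prior 1/7 each): that envelope was opened and seen not to hold the prize — ruled out; weight (1/7)·0 = 0 each.
If it is in envelope 3 (prior 1/7): the presenter has 15 equally likely choices, so probability 1/15; weight (1/7)·(1/15) = 1/105.
If it is in either of envelopes 4 and 7 (prior 1/7 each): the presenter has 5 equally likely choices, so probability 1/5; weight (1/7)·(1/5) = 1/35 each.
The weights sum to 1/15.
So P(the cheque in envelope 3 | the presenter opened envelope 1, envelope 2, envelope 5, and envelope 6) = (1/105) / (1/15) = 1/7.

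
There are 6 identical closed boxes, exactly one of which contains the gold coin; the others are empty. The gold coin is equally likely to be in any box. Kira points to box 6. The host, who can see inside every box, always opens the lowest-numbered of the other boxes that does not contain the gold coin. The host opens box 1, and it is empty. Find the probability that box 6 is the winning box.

1/5

Apply Bayes' rule, conditioning on where the gold coin actually is.
If it is in box 1 (prior 1/6): the host opened box 1, so this case is ruled out; weight (1/6)·0 = 0.
If it is in any of boxes 2, 3, 4, 5, and 6 (prior 1/6 each): box 1 is the lowest-numbered option available, probability 1; weight (1/6)·1 = 1/6 each.
The weights sum to 5/6.
So P(the gold coin in box 6 | the host opened box 1) = (1/6) / (5/6) = 1/5.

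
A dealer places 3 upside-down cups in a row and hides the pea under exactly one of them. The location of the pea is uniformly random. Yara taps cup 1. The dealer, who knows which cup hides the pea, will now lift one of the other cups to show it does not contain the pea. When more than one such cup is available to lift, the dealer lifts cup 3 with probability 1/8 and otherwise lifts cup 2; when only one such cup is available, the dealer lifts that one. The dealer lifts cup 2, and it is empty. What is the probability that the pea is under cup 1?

Apply Bayes' rule, conditioning on where the pea actually is.
If it is under cup 1 (prior 1/3): cup 3 is available but not opened, probability 7/8; weight (1/3)·(7/8) = 7/24.
If it is under cup 2 (prior 1/3): the dealer opened cup 2, so this case is ruled out; weight (1/3)·0 = 0.
If it is under cup 3 (prior 1/3): only cup 2 is available, probability 1; weight (1/3)·1 = 1/3.
The weights sum to 5/8.
So P(the pea under cup 1 | the dealer opened cup 2) = (7/24) / (5/8) = 7/15.

7/15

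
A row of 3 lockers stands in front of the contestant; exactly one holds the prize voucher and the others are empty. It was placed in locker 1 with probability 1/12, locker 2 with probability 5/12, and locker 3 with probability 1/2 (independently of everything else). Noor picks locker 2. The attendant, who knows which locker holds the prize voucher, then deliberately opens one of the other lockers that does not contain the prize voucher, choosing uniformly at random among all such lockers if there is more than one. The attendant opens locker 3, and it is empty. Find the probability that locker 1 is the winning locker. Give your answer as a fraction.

2/7

Consider each possible location of the prize voucher in turn.
If it is in locker 1 (prior 1/12): the attendant has no choice, probability 1; weight (1/12)·1 = 1/12.
If it is in locker 2 (prior 5/12): the attendant has 2 equally likely choices, so probability 1/2; weight (5/12)·(1/2) = 5/24.
If it is in locker 3 (prior 1/2): the attendant opened locker 3, so this case is ruled out; weight (1/2)·0 = 0.
The weights sum to 7/24.
So P(the prize voucher in locker 1 | the attendant opened locker 3) = (1/12) / (7/24) = 2/7.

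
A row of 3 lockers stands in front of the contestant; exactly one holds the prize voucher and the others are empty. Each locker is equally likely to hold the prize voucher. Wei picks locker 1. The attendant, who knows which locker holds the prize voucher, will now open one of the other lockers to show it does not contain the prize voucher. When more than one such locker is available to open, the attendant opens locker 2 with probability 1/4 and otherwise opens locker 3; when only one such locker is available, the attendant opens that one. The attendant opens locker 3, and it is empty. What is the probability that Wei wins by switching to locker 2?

4/7

Condition on the true location of the prize voucher.
If it is in locker 1 (prior 1/3): locker 2 is available but not opened, probability 3/4; weight (1/3)·(3/4) = 1/4.
If it is in locker 2 (prior 1/3): only locker 3 is available, probability 1; weight (1/3)·1 = 1/3.
If it is in locker 3 (prior 1/3): the attendant opened locker 3, so this case is ruled out; weight (1/3)·0 = 0.
The weights sum to 7/12.
So P(the prize voucher in locker 2 | the attendant opened locker 3) = (1/3) / (7/12) = 4/7.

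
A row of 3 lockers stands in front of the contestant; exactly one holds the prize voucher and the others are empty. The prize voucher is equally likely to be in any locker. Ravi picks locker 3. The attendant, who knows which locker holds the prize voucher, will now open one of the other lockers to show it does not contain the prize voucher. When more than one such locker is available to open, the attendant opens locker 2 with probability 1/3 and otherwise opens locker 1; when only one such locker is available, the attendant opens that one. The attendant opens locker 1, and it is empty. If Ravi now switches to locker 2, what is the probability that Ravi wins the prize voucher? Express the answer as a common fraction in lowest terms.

Consider each possible location of the prize voucher in turn.
If it is in locker 1 (prior 1/3): the attendant opened locker 1, so this case is ruled out; weight (1/3)·0 = 0.
If it is in locker 2 (prior 1/3): only locker 1 is available, probability 1; weight (1/3)·1 = 1/3.
If it is in locker 3 (prior 1/3): locker 2 is available but not opened, probability 2/3; weight (1/3)·(2/3) = 2/9.
The weights sum to 5/9.
So P(the prize voucher in locker 2 | the attendant opened locker 1) = (1/3) / (5/9) = 3/5.

3/5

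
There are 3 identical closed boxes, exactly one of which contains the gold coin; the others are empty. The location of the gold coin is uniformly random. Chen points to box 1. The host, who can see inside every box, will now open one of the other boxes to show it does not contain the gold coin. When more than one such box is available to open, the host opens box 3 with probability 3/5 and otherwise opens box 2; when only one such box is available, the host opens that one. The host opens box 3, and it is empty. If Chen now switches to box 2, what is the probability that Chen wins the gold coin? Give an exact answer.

5/8

Condition on the true location of the gold coin.
If it is in box 1 (prior 1/3): box 3 is available, opened with probability 3/5; weight (1/3)·(3/5) = 1/5.
If it is in box 2 (prior 1/3): only box 3 is available, probability 1; weight (1/3)·1 = 1/3.
If it is in box 3 (prior 1/3): the host opened box 3, so this case is ruled out; weight (1/3)·0 = 0.
The weights sum to 8/15.
So P(the gold coin in box 2 | the host opened box 3) = (1/3) / (8/15) = 5/8.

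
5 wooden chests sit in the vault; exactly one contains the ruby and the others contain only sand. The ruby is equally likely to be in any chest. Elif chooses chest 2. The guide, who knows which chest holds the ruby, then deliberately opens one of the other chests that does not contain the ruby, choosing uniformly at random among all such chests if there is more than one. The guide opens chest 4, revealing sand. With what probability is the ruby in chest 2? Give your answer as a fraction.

1/5

Apply Bayes' rule, conditioning on where the ruby actually is.
If it is in any of chests 1, 3, and 5 (prior 1/5 each): the guide has 3 equally likely choices, so probability 1/3; weight (1/5)·(1/3) = 1/15 each.
If it is in chest 2 (prior 1/5): the guide has 4 equally likely choices, so probability 1/4; weight (1/5)·(1/4) = 1/20.
If it is in chest 4 (prior 1/5): the guide opened chest 4, so this case is ruled out; weight (1/5)·0 = 0.
The weights sum to 1/4.
So P(the ruby in chest 2 | the guide opened chest 4) = (1/20) / (1/4) = 1/5.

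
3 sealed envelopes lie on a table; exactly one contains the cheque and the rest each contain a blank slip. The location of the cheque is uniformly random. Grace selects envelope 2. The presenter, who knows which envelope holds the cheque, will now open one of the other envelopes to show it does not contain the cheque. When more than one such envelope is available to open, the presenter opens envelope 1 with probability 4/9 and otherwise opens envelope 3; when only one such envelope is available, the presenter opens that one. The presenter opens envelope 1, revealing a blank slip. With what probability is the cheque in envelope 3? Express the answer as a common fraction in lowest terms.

9/13

Condition on the true location of the cheque.
If it is in envelope 1 (prior 1/3): the presenter opened envelope 1, so this case is ruled out; weight (1/3)·0 = 0.
If it is in envelope 2 (prior 1/3): envelope 1 is available, opened with probability 4/9; weight (1/3)·(4/9) = 4/27.
If it is in envelope 3 (prior 1/3): only envelope 1 is available, probability 1; weight (1/3)·1 = 1/3.
The weights sum to 13/27.
So P(the cheque in envelope 3 | the presenter opened envelope 1) = (1/3) / (13/27) = 9/13.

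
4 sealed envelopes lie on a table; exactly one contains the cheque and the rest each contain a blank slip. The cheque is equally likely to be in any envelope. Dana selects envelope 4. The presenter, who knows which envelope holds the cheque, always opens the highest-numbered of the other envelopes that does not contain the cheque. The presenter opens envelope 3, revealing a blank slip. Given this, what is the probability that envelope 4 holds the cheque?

Condition on the true location of the cheque.
If it is in any of envelopes 1, 2, and 4 (prior 1/4 each): envelope 3 is the highest-numbered option available, probability 1; weight (1/4)·1 = 1/4 each.
If it is in envelope 3 (prior 1/4): the presenter opened envelope 3, so this case is ruled out; weight (1/4)·0 = 0.
The weights sum to 3/4.
So P(the cheque in envelope 4 | the presenter opened envelope 3) = (1/4) / (3/4) = 1/3.

1/3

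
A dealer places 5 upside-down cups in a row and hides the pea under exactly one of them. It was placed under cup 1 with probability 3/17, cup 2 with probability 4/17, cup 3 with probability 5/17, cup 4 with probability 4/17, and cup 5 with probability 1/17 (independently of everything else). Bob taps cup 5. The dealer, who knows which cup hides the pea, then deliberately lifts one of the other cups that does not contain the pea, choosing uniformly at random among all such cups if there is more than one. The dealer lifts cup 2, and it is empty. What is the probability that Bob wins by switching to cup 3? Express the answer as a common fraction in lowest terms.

Apply Bayes' rule, conditioning on where the pea actually is.
If it is under cup 1 (prior 3/17): the dealer has 3 equally likely choices, so probability 1/3; weight (3/17)·(1/3) = 1/17.
If it is under cup 2 (prior 4/17): the dealer opened cup 2, so this case is ruled out; weight (4/17)·0 = 0.
If it is under cup 3 (prior 5/17): the dealer has 3 equally likely choices, so probability 1/3; weight (5/17)·(1/3) = 5/51.
If it is under cup 4 (prior 4/17): the dealer has 3 equally likely choices, so probability 1/3; weight (4/17)·(1/3) = 4/51.
If it is under cup 5 (prior 1/17): the dealer has 4 equally likely choices, so probability 1/4; weight (1/17)·(1/4) = 1/68.
The weights sum to 1/4.
So P(the pea under cup 3 | the dealer opened cup 2) = (5/51) / (1/4) = 20/51.

20/51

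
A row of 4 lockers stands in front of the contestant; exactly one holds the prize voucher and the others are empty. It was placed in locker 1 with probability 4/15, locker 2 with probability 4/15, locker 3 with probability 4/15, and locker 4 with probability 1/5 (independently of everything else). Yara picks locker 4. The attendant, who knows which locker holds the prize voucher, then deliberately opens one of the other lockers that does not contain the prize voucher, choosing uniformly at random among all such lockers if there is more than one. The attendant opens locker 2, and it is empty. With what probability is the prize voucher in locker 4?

1/5

Apply Bayes' rule, conditioning on where the prize voucher actually is.
If it is in either of lockers 1 and 3 (prior 4/15 each): the attendant has 2 equally likely choices, so probability 1/2; weight (4/15)·(1/2) = 2/15 each.
If it is in locker 2 (prior 4/15): the attendant opened locker 2, so this case is ruled out; weight (4/15)·0 = 0.
If it is in locker 4 (prior 1/5): the attendant has 3 equally likely choices, so probability 1/3; weight (1/5)·(1/3) = 1/15.
The weights sum to 1/3.
So P(the prize voucher in locker 4 | the attendant opened locker 2) = (1/15) / (1/3) = 1/5.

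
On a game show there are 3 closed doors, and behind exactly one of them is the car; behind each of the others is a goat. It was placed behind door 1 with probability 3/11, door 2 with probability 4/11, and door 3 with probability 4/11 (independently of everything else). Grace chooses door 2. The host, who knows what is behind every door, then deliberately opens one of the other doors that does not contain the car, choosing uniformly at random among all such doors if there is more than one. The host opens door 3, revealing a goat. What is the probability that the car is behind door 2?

Consider each possible location of the car in turn.
If it is behind door 1 (prior 3/11): the host has no choice, probability 1; weight (3/11)·1 = 3/11.
If it is behind door 2 (prior 4/11): the host has 2 equally likely choices, so probability 1/2; weight (4/11)·(1/2) = 2/11.
If it is behind door 3 (prior 4/11): the host opened door 3, so this case is ruled out; weight (4/11)·0 = 0.
The weights sum to 5/11.
So P(the car behind door 2 | the host opened door 3) = (2/11) / (5/11) = 2/5.

2/5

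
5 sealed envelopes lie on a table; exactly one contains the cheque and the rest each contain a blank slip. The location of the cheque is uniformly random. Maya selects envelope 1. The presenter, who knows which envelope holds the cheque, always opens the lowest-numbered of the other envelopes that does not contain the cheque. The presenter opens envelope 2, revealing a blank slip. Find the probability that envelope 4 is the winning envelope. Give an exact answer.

Condition on the true location of the cheque.
If it is in any of envelopes 1, 3, 4, and 5 (prior 1/5 each): envelope 2 is the lowest-numbered option available, probability 1; weight (1/5)·1 = 1/5 each.
If it is in envelope 2 (prior 1/5): the presenter opened envelope 2, so this case is ruled out; weight (1/5)·0 = 0.
The weights sum to 4/5.
So P(the cheque in envelope 4 | the presenter opened envelope 2) = (1/5) / (4/5) = 1/4.

1/4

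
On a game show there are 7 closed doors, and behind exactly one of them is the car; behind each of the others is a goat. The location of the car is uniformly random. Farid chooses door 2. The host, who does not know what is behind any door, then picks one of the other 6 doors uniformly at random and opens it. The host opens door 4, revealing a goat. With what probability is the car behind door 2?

1/6

Because the host chose which door to open without knowing where the car is, the choice is independent of the prize location. Learning that door 4 does not hold the car simply rules out that one location and leaves the remaining 6 doors still equally likely by symmetry.
So P(the car behind door 2) = 1/6.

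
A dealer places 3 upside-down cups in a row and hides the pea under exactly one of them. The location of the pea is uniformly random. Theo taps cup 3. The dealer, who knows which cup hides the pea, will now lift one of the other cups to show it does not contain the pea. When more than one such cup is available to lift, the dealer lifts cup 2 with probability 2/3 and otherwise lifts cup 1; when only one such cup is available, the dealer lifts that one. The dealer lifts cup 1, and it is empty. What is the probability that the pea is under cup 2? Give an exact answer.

3/4

Apply Bayes' rule, conditioning on where the pea actually is.
If it is under cup 1 (prior 1/3): the dealer opened cup 1, so this case is ruled out; weight (1/3)·0 = 0.
If it is under cup 2 (prior 1/3): only cup 1 is available, probability 1; weight (1/3)·1 = 1/3.
If it is under cup 3 (prior 1/3): cup 2 is available but not opened, probability 1/3; weight (1/3)·(1/3) = 1/9.
The weights sum to 4/9.
So P(the pea under cup 2 | the dealer opened cup 1) = (1/3) / (4/9) = 3/4.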